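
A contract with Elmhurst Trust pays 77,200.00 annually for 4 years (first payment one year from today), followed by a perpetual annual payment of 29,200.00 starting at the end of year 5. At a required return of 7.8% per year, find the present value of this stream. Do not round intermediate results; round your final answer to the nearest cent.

PV of 4-year annuity: 77,200.00 × [1 − (1+0.078)^−4] / 0.078 = 256838.64086
Perpetuity value at year 4: 29,200.00 / 0.078 = 374358.97436
PV of perpetuity: 374358.97436 / (1+0.078)^4 = 277212.75269
Total PV = 256838.64086 + 277212.75269 = 534051.39355

534051.39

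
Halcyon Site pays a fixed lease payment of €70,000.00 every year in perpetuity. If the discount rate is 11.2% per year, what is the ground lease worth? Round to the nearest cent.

€625000.00

Level perpetuity: PV = C / r = €70,000.00 / 0.112 = €625,000.00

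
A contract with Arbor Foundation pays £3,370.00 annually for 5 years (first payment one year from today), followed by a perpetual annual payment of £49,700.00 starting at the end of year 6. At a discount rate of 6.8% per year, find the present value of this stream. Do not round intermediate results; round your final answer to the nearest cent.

PV of 5-year annuity: £3,370.00 × [1 − (1+0.068)^−5] / 0.068 = 13891.97604
Perpetuity value at year 5: £49,700.00 / 0.068 = 730882.35294
PV of perpetuity: 730882.35294 / (1+0.068)^5 = 526006.62316
Total PV = 13891.97604 + 526006.62316 = 539898.59920

£539898.60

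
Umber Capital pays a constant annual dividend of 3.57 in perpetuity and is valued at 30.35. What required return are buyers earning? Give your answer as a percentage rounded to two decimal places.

11.76%

P = C/r ⇒ r = C/P = 3.57/30.35 = 0.117628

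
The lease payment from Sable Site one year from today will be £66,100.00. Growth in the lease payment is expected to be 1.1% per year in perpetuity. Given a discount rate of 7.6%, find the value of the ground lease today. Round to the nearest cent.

Growing perpetuity: P = D₁ / (r − g) = £66,100.0000 / (0.076 − 0.011) = £1,016,923.08

£1016923.08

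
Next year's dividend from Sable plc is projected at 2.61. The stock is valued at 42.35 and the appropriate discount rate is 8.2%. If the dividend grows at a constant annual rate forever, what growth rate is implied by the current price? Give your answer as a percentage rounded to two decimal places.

P = D₁/(r−g) ⇒ g = r − D₁/P = 0.082 − 2.61/42.35 = 0.020371

2.04%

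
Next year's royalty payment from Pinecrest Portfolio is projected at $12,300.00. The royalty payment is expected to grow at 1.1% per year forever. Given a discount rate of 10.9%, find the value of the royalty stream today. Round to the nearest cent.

Growing perpetuity: P = D₁ / (r − g) = $12,300.0000 / (0.109 − 0.011) = $125,510.20

$125510.20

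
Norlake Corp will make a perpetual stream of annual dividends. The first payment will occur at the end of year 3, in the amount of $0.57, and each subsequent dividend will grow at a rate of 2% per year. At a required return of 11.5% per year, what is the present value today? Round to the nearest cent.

$4.83

Value at end of year 2: C₁ / (r − g) = $0.57 / (0.115 − 0.02) = $6.0000
Discount to today: PV = $6.0000 / (1 + 0.115)^2 = $6.0000 / 1.243225 = $4.83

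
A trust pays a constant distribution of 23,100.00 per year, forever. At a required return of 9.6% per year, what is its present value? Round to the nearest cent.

Level perpetuity: PV = C / r = 23,100.00 / 0.096 = 240,625.00

240625.00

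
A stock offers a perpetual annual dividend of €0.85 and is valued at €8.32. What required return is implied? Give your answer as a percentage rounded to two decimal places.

10.22%

P = C/r ⇒ r = C/P = €0.85/€8.32 = 0.102163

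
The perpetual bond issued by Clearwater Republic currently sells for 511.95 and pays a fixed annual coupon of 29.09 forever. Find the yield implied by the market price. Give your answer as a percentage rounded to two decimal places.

P = C/r ⇒ r = C/P = 29.09/511.95 = 0.056822

5.68%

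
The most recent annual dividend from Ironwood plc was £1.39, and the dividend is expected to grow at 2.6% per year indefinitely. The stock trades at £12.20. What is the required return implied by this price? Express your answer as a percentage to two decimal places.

14.29%

D₁ = £1.39 × 1.026 = £1.4261
P = D₁/(r − g) ⇒ r = D₁/P + g = £1.4261/£12.20 + 0.026 = 0.116897 + 0.026 = 0.142897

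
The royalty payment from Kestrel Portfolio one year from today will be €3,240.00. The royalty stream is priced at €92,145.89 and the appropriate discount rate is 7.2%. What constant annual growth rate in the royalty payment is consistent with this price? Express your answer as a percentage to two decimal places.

3.68%

P = D₁/(r−g) ⇒ g = r − D₁/P = 0.072 − €3,240.00/€92,145.89 = 0.036838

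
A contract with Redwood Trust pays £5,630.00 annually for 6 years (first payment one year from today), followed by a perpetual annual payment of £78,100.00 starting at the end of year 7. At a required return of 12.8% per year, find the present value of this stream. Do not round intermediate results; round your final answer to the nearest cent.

PV of 6-year annuity: £5,630.00 × [1 − (1+0.128)^−6] / 0.128 = 22632.11607
Perpetuity value at year 6: £78,100.00 / 0.128 = 610156.25000
PV of perpetuity: 610156.25000 / (1+0.128)^6 = 296200.96313
Total PV = 22632.11607 + 296200.96313 = 318833.07920

£318833.08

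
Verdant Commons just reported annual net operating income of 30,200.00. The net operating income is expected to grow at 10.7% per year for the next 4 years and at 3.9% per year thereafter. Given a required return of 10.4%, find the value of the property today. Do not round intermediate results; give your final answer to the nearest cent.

D_1 = 33431.40000
D_2 = 37008.55980
D_3 = 40968.47570
D_4 = 45352.10260
Terminal value at year 4: TV = D_4×(1+g_2)/(r−g_2) = 47120.83460/0.065 = 724935.91692
P_0 = D_1/(1+r)^1 + D_2/(1+r)^2 + D_3/(1+r)^3 + D_4/(1+r)^4 + TV/(1+r)^4
    = 30282.06522 + 30364.35344 + 30446.86527 + 30529.60132 + 488003.93487 = 609626.82010

609626.82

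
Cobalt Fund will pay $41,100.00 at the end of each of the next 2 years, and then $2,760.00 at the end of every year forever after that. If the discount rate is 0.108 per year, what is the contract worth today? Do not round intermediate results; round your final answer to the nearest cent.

$91388.49

PV of 2-year annuity: $41,100.00 × [1 − (1+0.108)^−2] / 0.108 = 70572.07835
Perpetuity value at year 2: $2,760.00 / 0.108 = 25555.55556
PV of perpetuity: 25555.55556 / (1+0.108)^2 = 20816.40869
Total PV = 70572.07835 + 20816.40869 = 91388.48704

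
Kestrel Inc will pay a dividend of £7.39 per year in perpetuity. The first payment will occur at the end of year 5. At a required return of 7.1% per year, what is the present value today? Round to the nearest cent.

Value at end of year 4: C / r = £7.39 / 0.071 = £104.0845
Discount to today: PV = £104.0845 / (1 + 0.071)^4 = £104.0845 / 1.315703 = £79.11

£79.11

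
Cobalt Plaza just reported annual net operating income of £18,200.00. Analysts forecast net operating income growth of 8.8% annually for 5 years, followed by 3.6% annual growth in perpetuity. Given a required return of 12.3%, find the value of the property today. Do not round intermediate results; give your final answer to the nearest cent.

D_1 = 19801.60000
D_2 = 21544.14080
D_3 = 23440.02519
D_4 = 25502.74741
D_5 = 27746.98918
Terminal value at year 5: TV = D_5×(1+g_2)/(r−g_2) = 28745.88079/0.087 = 330412.42287
P_0 = D_1/(1+r)^1 + D_2/(1+r)^2 + D_3/(1+r)^3 + D_4/(1+r)^4 + D_5/(1+r)^5 + TV/(1+r)^5
    = 17632.76937 + 17083.21734 + 16550.79293 + 16034.96234 + 15535.20840 + 184993.97586 = 267830.92624

£267830.93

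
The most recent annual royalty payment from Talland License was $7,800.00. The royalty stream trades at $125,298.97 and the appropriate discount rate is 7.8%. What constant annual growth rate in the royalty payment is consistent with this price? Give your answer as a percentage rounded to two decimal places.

1.48%

P = D₀(1+g)/(r−g) ⇒ P(r−g) = D₀(1+g) ⇒ g(P+D₀) = P·r − D₀
g = (P·r − D₀)/(P + D₀) = ($125,298.97×0.078 − $7,800.00) / ($125,298.97 + $7,800.00) = 0.014826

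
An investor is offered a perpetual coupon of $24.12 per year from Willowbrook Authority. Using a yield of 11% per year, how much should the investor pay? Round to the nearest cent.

Level perpetuity: PV = C / r = $24.12 / 0.11 = $219.27

$219.27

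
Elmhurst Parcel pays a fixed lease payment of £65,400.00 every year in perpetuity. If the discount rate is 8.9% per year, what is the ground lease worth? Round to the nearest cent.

£734831.46

Level perpetuity: PV = C / r = £65,400.00 / 0.089 = £734,831.46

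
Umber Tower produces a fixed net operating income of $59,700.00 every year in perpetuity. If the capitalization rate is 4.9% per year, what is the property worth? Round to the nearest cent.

Level perpetuity: PV = C / r = $59,700.00 / 0.049 = $1,218,367.35

$1218367.35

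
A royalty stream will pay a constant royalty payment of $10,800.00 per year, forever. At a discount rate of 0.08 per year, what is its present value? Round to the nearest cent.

Level perpetuity: PV = C / r = $10,800.00 / 0.08 = $135,000.00

$135000.00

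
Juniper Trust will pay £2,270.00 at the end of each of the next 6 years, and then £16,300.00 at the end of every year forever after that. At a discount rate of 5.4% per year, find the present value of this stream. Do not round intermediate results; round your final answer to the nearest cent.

PV of 6-year annuity: £2,270.00 × [1 − (1+0.054)^−6] / 0.054 = 11375.88758
Perpetuity value at year 6: £16,300.00 / 0.054 = 301851.85185
PV of perpetuity: 301851.85185 / (1+0.054)^6 = 220165.96306
Total PV = 11375.88758 + 220165.96306 = 231541.85064

£231541.85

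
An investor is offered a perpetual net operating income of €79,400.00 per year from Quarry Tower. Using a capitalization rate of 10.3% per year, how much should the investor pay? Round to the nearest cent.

Level perpetuity: PV = C / r = €79,400.00 / 0.103 = €770,873.79

€770873.79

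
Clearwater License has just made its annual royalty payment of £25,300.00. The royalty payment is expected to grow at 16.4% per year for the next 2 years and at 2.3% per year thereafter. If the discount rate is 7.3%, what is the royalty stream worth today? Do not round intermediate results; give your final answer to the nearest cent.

£666380.78

D_1 = 29449.20000
D_2 = 34278.86880
Terminal value at year 2: TV = D_2×(1+g_2)/(r−g_2) = 35067.28278/0.05 = 701345.65565
P_0 = D_1/(1+r)^1 + D_2/(1+r)^2 + TV/(1+r)^2
    = 27445.66636 + 29773.30442 + 609161.80835 = 666380.77912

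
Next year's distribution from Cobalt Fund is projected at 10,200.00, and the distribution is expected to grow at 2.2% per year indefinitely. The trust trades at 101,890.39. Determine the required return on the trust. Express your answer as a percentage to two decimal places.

P = D₁/(r − g) ⇒ r = D₁/P + g = 10,200.0000/101,890.39 + 0.022 = 0.100108 + 0.022 = 0.122108

12.21%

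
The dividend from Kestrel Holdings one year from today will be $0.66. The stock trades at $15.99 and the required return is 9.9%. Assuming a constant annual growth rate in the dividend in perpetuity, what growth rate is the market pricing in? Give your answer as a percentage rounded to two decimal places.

5.77%

P = D₁/(r−g) ⇒ g = r − D₁/P = 0.099 − $0.66/$15.99 = 0.057724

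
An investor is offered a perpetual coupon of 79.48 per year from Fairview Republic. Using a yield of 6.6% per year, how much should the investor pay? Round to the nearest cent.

1204.24

Level perpetuity: PV = C / r = 79.48 / 0.066 = 1,204.24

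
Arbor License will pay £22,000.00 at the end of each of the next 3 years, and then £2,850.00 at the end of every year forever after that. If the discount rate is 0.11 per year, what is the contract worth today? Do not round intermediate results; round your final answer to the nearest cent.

PV of 3-year annuity: £22,000.00 × [1 − (1+0.11)^−3] / 0.11 = 53761.72374
Perpetuity value at year 3: £2,850.00 / 0.11 = 25909.09091
PV of perpetuity: 25909.09091 / (1+0.11)^3 = 18944.50397
Total PV = 53761.72374 + 18944.50397 = 72706.22771

£72706.23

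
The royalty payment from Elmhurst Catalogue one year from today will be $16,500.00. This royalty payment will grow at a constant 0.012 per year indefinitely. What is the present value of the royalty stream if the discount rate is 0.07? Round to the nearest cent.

$284482.76

Growing perpetuity: P = D₁ / (r − g) = $16,500.0000 / (0.07 − 0.012) = $284,482.76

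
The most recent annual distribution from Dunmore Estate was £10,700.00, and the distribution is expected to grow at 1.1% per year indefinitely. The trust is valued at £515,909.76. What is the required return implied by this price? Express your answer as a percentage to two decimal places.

3.20%

D₁ = £10,700.00 × 1.011 = £10,817.7000
P = D₁/(r − g) ⇒ r = D₁/P + g = £10,817.7000/£515,909.76 + 0.011 = 0.020968 + 0.011 = 0.031968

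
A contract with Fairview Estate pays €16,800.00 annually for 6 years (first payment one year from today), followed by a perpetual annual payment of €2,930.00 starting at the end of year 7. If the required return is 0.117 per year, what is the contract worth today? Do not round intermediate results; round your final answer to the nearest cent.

PV of 6-year annuity: €16,800.00 × [1 − (1+0.117)^−6] / 0.117 = 69662.52253
Perpetuity value at year 6: €2,930.00 / 0.117 = 25042.73504
PV of perpetuity: 25042.73504 / (1+0.117)^6 = 12893.25939
Total PV = 69662.52253 + 12893.25939 = 82555.78192

€82555.78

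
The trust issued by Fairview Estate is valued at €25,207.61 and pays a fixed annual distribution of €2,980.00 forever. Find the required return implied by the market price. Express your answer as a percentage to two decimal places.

11.82%

P = C/r ⇒ r = C/P = €2,980.00/€25,207.61 = 0.118218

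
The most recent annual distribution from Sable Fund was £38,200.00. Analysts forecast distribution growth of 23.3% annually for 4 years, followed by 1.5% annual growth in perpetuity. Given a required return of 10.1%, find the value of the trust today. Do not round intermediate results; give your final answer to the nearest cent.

£913569.49

D_1 = 47100.60000
D_2 = 58075.03980
D_3 = 71606.52407
D_4 = 88290.84418
Terminal value at year 4: TV = D_4×(1+g_2)/(r−g_2) = 89615.20685/0.086 = 1042037.28890
P_0 = D_1/(1+r)^1 + D_2/(1+r)^2 + D_3/(1+r)^3 + D_4/(1+r)^4 + TV/(1+r)^4
    = 42779.83651 + 47908.75424 + 53652.58309 + 60085.04537 + 709143.26797 = 913569.48718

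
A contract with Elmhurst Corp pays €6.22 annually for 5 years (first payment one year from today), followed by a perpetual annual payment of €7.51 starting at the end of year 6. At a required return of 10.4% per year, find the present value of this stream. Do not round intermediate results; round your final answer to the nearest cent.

€67.37

PV of 5-year annuity: €6.22 × [1 − (1+0.104)^−5] / 0.104 = 23.33971
Perpetuity value at year 5: €7.51 / 0.104 = 72.21154
PV of perpetuity: 72.21154 / (1+0.104)^5 = 44.03127
Total PV = 23.33971 + 44.03127 = 67.37099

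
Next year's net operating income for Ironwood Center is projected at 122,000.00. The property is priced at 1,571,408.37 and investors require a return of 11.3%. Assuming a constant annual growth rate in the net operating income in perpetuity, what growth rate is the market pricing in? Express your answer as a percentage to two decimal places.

3.54%

P = D₁/(r−g) ⇒ g = r − D₁/P = 0.113 − 122,000.00/1,571,408.37 = 0.035363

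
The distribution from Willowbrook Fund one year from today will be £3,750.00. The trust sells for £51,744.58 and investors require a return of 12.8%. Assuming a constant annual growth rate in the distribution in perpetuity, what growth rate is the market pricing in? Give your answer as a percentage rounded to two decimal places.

5.55%

P = D₁/(r−g) ⇒ g = r − D₁/P = 0.128 − £3,750.00/£51,744.58 = 0.055529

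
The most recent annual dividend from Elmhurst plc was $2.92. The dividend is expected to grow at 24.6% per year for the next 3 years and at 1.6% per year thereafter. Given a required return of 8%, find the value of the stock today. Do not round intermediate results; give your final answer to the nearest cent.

$82.92

D_1 = 3.63832
D_2 = 4.53335
D_3 = 5.64855
Terminal value at year 3: TV = D_3×(1+g_2)/(r−g_2) = 5.73893/0.064 = 89.67073
P_0 = D_1/(1+r)^1 + D_2/(1+r)^2 + D_3/(1+r)^3 + TV/(1+r)^3
    = 3.36881 + 3.88661 + 4.48400 + 71.18352 = 82.92295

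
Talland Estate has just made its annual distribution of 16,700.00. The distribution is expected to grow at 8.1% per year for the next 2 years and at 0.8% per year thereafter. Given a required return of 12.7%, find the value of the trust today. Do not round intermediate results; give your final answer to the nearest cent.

161529.75

D_1 = 18052.70000
D_2 = 19514.96870
Terminal value at year 2: TV = D_2×(1+g_2)/(r−g_2) = 19671.08845/0.119 = 165303.26428
P_0 = D_1/(1+r)^1 + D_2/(1+r)^2 + TV/(1+r)^2
    = 16018.36735 + 15364.55643 + 130146.83098 = 161529.75476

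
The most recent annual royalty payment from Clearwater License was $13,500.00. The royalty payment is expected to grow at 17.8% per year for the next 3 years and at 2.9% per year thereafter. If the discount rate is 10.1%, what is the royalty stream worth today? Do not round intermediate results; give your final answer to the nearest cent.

D_1 = 15903.00000
D_2 = 18733.73400
D_3 = 22068.33865
Terminal value at year 3: TV = D_3×(1+g_2)/(r−g_2) = 22708.32047/0.072 = 315393.33990
P_0 = D_1/(1+r)^1 + D_2/(1+r)^2 + D_3/(1+r)^3 + TV/(1+r)^3
    = 14444.14169 + 15454.31327 + 16535.13264 + 236314.60392 = 282748.19151

$282748.19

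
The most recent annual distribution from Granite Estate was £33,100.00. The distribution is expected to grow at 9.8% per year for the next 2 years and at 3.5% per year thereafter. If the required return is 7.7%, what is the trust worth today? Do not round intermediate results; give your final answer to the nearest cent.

D_1 = 36343.80000
D_2 = 39905.49240
Terminal value at year 2: TV = D_2×(1+g_2)/(r−g_2) = 41302.18463/0.042 = 983385.34843
P_0 = D_1/(1+r)^1 + D_2/(1+r)^2 + TV/(1+r)^2
    = 33745.40390 + 34403.39228 + 847797.88110 = 915946.67728

£915946.68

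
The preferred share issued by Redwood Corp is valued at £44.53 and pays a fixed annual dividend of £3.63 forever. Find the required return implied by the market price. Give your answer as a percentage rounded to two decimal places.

8.15%

P = C/r ⇒ r = C/P = £3.63/£44.53 = 0.081518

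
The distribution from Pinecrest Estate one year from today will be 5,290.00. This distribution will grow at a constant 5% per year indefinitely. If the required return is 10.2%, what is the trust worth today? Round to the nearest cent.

101730.77

Growing perpetuity: P = D₁ / (r − g) = 5,290.0000 / (0.102 − 0.05) = 101,730.77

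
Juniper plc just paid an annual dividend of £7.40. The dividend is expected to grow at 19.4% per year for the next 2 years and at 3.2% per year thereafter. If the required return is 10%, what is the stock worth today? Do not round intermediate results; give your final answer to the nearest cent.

D_1 = 8.83560
D_2 = 10.54971
Terminal value at year 2: TV = D_2×(1+g_2)/(r−g_2) = 10.88730/0.068 = 160.10731
P_0 = D_1/(1+r)^1 + D_2/(1+r)^2 + TV/(1+r)^2
    = 8.03236 + 8.71877 + 132.32009 = 149.07122

£149.07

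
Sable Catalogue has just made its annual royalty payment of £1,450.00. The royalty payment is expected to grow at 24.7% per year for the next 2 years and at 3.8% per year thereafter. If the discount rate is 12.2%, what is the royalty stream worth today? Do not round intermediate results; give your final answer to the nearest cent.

£25535.26

D_1 = 1808.15000
D_2 = 2254.76305
Terminal value at year 2: TV = D_2×(1+g_2)/(r−g_2) = 2340.44405/0.084 = 27862.42912
P_0 = D_1/(1+r)^1 + D_2/(1+r)^2 + TV/(1+r)^2
    = 1611.54189 + 1791.08087 + 22132.64218 = 25535.26494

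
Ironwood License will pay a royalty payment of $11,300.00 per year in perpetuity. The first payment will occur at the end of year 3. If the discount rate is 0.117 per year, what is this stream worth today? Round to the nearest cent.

Value at end of year 2: C / r = $11,300.00 / 0.117 = $96,581.1966
Discount to today: PV = $96,581.1966 / (1 + 0.117)^2 = $96,581.1966 / 1.247689 = $77,408.07

$77408.07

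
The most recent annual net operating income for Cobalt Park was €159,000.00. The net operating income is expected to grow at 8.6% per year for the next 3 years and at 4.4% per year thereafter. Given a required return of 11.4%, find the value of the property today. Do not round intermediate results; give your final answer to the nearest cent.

D_1 = 172674.00000
D_2 = 187523.96400
D_3 = 203651.02490
Terminal value at year 3: TV = D_3×(1+g_2)/(r−g_2) = 212611.67000/0.07 = 3037309.57143
P_0 = D_1/(1+r)^1 + D_2/(1+r)^2 + D_3/(1+r)^3 + TV/(1+r)^3
    = 155003.59066 + 151107.62968 + 147309.59231 + 2197017.34813 = 2650438.16078

€2650438.16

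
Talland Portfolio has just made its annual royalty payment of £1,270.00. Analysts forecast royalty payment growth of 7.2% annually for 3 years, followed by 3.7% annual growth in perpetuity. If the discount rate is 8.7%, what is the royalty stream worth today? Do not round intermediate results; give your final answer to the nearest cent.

D_1 = 1361.44000
D_2 = 1459.46368
D_3 = 1564.54506
Terminal value at year 3: TV = D_3×(1+g_2)/(r−g_2) = 1622.43323/0.05 = 32448.66465
P_0 = D_1/(1+r)^1 + D_2/(1+r)^2 + D_3/(1+r)^3 + TV/(1+r)^3
    = 1252.47470 + 1235.19124 + 1218.14628 + 25264.35393 = 28970.16616

£28970.17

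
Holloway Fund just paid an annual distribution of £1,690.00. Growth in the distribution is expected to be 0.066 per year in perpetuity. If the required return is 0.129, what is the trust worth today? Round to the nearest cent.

D₁ = D₀ × (1 + g) = £1,690.00 × 1.066 = £1,801.5400
Growing perpetuity: P = D₁ / (r − g) = £1,801.5400 / (0.129 − 0.066) = £28,595.87

£28595.87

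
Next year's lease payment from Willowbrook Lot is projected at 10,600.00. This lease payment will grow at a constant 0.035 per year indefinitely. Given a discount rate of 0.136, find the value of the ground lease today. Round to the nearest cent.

Growing perpetuity: P = D₁ / (r − g) = 10,600.0000 / (0.136 − 0.035) = 104,950.50

104950.50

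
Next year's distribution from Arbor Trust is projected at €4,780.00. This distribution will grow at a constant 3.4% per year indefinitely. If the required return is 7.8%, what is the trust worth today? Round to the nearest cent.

Growing perpetuity: P = D₁ / (r − g) = €4,780.0000 / (0.078 − 0.034) = €108,636.36

€108636.36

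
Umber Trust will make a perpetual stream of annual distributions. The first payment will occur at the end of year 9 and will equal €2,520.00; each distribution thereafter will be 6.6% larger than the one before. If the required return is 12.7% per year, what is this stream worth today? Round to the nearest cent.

Value at end of year 8: C₁ / (r − g) = €2,520.00 / (0.127 − 0.066) = €41,311.4754
Discount to today: PV = €41,311.4754 / (1 + 0.127)^8 = €41,311.4754 / 2.602504 = €15,873.74

€15873.74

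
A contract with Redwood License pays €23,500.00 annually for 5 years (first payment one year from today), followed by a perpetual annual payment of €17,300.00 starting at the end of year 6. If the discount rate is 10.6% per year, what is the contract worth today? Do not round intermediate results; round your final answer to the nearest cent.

PV of 5-year annuity: €23,500.00 × [1 − (1+0.106)^−5] / 0.106 = 87734.65129
Perpetuity value at year 5: €17,300.00 / 0.106 = 163207.54717
PV of perpetuity: 163207.54717 / (1+0.106)^5 = 98619.91026
Total PV = 87734.65129 + 98619.91026 = 186354.56155

€186354.56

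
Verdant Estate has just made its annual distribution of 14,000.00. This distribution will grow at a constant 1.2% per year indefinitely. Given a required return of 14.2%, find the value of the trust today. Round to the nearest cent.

D₁ = D₀ × (1 + g) = 14,000.00 × 1.012 = 14,168.0000
Growing perpetuity: P = D₁ / (r − g) = 14,168.0000 / (0.142 − 0.012) = 108,984.62

108984.62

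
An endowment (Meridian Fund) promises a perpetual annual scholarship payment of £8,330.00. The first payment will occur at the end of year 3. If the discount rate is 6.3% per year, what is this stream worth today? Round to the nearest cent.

£117014.03

Value at end of year 2: C / r = £8,330.00 / 0.063 = £132,222.2222
Discount to today: PV = £132,222.2222 / (1 + 0.063)^2 = £132,222.2222 / 1.129969 = £117,014.03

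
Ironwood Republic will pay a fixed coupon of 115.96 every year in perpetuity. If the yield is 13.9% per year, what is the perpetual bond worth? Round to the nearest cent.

Level perpetuity: PV = C / r = 115.96 / 0.139 = 834.24

834.24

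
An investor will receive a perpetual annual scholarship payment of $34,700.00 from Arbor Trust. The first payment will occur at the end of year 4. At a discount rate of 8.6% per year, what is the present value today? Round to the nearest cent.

Value at end of year 3: C / r = $34,700.00 / 0.086 = $403,488.3721
Discount to today: PV = $403,488.3721 / (1 + 0.086)^3 = $403,488.3721 / 1.280824 = $315,022.48

$315022.48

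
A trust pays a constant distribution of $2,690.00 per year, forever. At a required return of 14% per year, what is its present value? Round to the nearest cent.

$19214.29

Level perpetuity: PV = C / r = $2,690.00 / 0.14 = $19,214.29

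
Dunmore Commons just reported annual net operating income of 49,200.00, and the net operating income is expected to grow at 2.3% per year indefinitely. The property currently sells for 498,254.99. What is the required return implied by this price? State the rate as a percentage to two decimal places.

D₁ = 49,200.00 × 1.023 = 50,331.6000
P = D₁/(r − g) ⇒ r = D₁/P + g = 50,331.6000/498,254.99 + 0.023 = 0.101016 + 0.023 = 0.124016

12.40%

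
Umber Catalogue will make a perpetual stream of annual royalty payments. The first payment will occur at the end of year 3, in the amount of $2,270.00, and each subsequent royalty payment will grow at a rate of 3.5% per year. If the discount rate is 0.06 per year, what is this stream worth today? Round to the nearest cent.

$80811.68

Value at end of year 2: C₁ / (r − g) = $2,270.00 / (0.06 − 0.035) = $90,800.0000
Discount to today: PV = $90,800.0000 / (1 + 0.06)^2 = $90,800.0000 / 1.123600 = $80,811.68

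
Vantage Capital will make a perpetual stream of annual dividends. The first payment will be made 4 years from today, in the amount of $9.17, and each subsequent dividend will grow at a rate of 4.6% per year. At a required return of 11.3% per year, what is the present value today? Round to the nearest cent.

$99.27

Value at end of year 3: C₁ / (r − g) = $9.17 / (0.113 − 0.046) = $136.8657
Discount to today: PV = $136.8657 / (1 + 0.113)^3 = $136.8657 / 1.378750 = $99.27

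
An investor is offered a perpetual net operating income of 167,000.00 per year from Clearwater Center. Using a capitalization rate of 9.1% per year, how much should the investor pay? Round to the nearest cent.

Level perpetuity: PV = C / r = 167,000.00 / 0.091 = 1,835,164.84

1835164.84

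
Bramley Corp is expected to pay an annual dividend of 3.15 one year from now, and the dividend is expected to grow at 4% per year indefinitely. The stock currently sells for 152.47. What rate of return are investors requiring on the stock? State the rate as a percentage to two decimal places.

6.07%

P = D₁/(r − g) ⇒ r = D₁/P + g = 3.1500/152.47 + 0.04 = 0.020660 + 0.04 = 0.060660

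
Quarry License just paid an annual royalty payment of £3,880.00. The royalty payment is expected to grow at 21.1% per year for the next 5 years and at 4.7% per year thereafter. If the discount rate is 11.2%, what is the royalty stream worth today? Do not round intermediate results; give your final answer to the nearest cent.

£120972.13

D_1 = 4698.68000
D_2 = 5690.10148
D_3 = 6890.71289
D_4 = 8344.65331
D_5 = 10105.37516
Terminal value at year 5: TV = D_5×(1+g_2)/(r−g_2) = 10580.32779/0.065 = 162774.27376
P_0 = D_1/(1+r)^1 + D_2/(1+r)^2 + D_3/(1+r)^3 + D_4/(1+r)^4 + D_5/(1+r)^5 + TV/(1+r)^5
    = 4225.43165 + 4601.61667 + 5011.29297 + 5457.44226 + 5943.31166 + 95733.03559 = 120972.13080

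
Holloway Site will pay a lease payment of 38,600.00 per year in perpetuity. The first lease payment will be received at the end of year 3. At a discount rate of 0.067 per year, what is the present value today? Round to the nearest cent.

506038.62

Value at end of year 2: C / r = 38,600.00 / 0.067 = 576,119.4030
Discount to today: PV = 576,119.4030 / (1 + 0.067)^2 = 576,119.4030 / 1.138489 = 506,038.62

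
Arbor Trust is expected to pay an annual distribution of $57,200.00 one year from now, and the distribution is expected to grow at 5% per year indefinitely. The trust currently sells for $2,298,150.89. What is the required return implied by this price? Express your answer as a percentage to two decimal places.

7.49%

P = D₁/(r − g) ⇒ r = D₁/P + g = $57,200.0000/$2,298,150.89 + 0.05 = 0.024890 + 0.05 = 0.074890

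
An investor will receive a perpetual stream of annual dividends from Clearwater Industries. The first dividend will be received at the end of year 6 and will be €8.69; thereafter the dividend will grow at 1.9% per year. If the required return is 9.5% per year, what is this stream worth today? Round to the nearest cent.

€72.63

Value at end of year 5: C₁ / (r − g) = €8.69 / (0.095 − 0.019) = €114.3421
Discount to today: PV = €114.3421 / (1 + 0.095)^5 = €114.3421 / 1.574239 = €72.63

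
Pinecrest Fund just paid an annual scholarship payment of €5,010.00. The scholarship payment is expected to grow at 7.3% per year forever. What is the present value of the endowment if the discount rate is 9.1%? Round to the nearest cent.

€298651.67

D₁ = D₀ × (1 + g) = €5,010.00 × 1.073 = €5,375.7300
Growing perpetuity: P = D₁ / (r − g) = €5,375.7300 / (0.091 − 0.073) = €298,651.67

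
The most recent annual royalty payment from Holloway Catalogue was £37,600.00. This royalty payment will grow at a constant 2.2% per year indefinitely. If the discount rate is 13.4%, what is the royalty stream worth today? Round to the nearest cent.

£343100.00

D₁ = D₀ × (1 + g) = £37,600.00 × 1.022 = £38,427.2000
Growing perpetuity: P = D₁ / (r − g) = £38,427.2000 / (0.134 − 0.022) = £343,100.00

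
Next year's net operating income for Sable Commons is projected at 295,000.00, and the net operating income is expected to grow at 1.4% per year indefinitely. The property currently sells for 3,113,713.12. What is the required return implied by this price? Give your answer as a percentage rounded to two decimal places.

10.87%

P = D₁/(r − g) ⇒ r = D₁/P + g = 295,000.0000/3,113,713.12 + 0.014 = 0.094742 + 0.014 = 0.108742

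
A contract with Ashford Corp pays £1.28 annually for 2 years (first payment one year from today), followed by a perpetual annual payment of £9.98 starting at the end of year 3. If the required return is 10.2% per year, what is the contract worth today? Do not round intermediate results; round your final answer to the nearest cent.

£82.78

PV of 2-year annuity: £1.28 × [1 − (1+0.102)^−2] / 0.102 = 2.21554
Perpetuity value at year 2: £9.98 / 0.102 = 97.84314
PV of perpetuity: 97.84314 / (1+0.102)^2 = 80.56885
Total PV = 2.21554 + 80.56885 = 82.78439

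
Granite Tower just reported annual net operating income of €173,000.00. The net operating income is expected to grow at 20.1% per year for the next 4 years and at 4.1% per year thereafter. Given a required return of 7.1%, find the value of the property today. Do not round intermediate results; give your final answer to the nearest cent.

€10421763.54

D_1 = 207773.00000
D_2 = 249535.37300
D_3 = 299691.98297
D_4 = 359930.07155
Terminal value at year 4: TV = D_4×(1+g_2)/(r−g_2) = 374687.20448/0.03 = 12489573.48280
P_0 = D_1/(1+r)^1 + D_2/(1+r)^2 + D_3/(1+r)^3 + D_4/(1+r)^4 + TV/(1+r)^4
    = 193999.06629 + 217547.03886 + 243953.30875 + 273564.82148 + 9492699.30542 = 10421763.54081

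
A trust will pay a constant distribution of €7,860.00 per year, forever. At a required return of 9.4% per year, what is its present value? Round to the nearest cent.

€83617.02

Level perpetuity: PV = C / r = €7,860.00 / 0.094 = €83,617.02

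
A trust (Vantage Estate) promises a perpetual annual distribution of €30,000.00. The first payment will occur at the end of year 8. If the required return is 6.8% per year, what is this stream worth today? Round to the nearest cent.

Value at end of year 7: C / r = €30,000.00 / 0.068 = €441,176.4706
Discount to today: PV = €441,176.4706 / (1 + 0.068)^7 = €441,176.4706 / 1.584889 = €278,364.32

€278364.32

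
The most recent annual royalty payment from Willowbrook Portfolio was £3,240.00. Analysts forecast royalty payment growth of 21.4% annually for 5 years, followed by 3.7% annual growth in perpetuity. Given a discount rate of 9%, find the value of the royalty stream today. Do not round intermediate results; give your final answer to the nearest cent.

D_1 = 3933.36000
D_2 = 4775.09904
D_3 = 5796.97023
D_4 = 7037.52186
D_5 = 8543.55154
Terminal value at year 5: TV = D_5×(1+g_2)/(r−g_2) = 8859.66295/0.053 = 167163.45190
P_0 = D_1/(1+r)^1 + D_2/(1+r)^2 + D_3/(1+r)^3 + D_4/(1+r)^4 + D_5/(1+r)^5 + TV/(1+r)^5
    = 3608.58716 + 4019.10533 + 4476.32465 + 4985.55791 + 5552.72230 + 108644.77403 = 131287.07138

£131287.07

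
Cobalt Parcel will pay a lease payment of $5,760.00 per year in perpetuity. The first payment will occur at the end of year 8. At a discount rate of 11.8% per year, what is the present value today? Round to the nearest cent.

$22358.77

Value at end of year 7: C / r = $5,760.00 / 0.118 = $48,813.5593
Discount to today: PV = $48,813.5593 / (1 + 0.118)^7 = $48,813.5593 / 2.183195 = $22,358.77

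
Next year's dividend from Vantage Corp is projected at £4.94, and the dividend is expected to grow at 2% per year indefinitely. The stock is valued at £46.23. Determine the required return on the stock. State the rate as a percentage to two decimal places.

P = D₁/(r − g) ⇒ r = D₁/P + g = £4.9400/£46.23 + 0.02 = 0.106857 + 0.02 = 0.126857

12.69%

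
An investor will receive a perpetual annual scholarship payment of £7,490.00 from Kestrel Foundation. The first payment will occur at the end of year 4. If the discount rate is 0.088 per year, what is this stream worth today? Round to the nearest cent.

£66086.46

Value at end of year 3: C / r = £7,490.00 / 0.088 = £85,113.6364
Discount to today: PV = £85,113.6364 / (1 + 0.088)^3 = £85,113.6364 / 1.287913 = £66,086.46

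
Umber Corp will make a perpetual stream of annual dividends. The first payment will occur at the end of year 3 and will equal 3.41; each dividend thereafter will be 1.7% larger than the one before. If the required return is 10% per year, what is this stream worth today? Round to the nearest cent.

33.95

Value at end of year 2: C₁ / (r − g) = 3.41 / (0.1 − 0.017) = 41.0843
Discount to today: PV = 41.0843 / (1 + 0.1)^2 = 41.0843 / 1.210000 = 33.95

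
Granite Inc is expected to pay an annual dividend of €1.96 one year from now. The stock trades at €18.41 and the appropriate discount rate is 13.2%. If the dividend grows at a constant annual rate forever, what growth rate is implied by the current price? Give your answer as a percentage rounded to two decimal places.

2.55%

P = D₁/(r−g) ⇒ g = r − D₁/P = 0.132 − €1.96/€18.41 = 0.025536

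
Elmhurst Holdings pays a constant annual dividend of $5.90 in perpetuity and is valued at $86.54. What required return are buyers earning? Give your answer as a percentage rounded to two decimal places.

P = C/r ⇒ r = C/P = $5.90/$86.54 = 0.068177

6.82%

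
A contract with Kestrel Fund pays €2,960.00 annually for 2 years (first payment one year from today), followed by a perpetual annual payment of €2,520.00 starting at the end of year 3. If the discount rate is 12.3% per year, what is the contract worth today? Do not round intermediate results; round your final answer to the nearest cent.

PV of 2-year annuity: €2,960.00 × [1 − (1+0.123)^−2] / 0.123 = 4982.90024
Perpetuity value at year 2: €2,520.00 / 0.123 = 20487.80488
PV of perpetuity: 20487.80488 / (1+0.123)^2 = 16245.60602
Total PV = 4982.90024 + 16245.60602 = 21228.50627

€21228.51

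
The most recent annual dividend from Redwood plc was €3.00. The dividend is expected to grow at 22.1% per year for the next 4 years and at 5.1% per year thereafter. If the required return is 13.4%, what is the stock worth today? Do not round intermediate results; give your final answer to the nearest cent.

€65.54

D_1 = 3.66300
D_2 = 4.47252
D_3 = 5.46095
D_4 = 6.66782
Terminal value at year 4: TV = D_4×(1+g_2)/(r−g_2) = 7.00788/0.083 = 84.43228
P_0 = D_1/(1+r)^1 + D_2/(1+r)^2 + D_3/(1+r)^3 + D_4/(1+r)^4 + TV/(1+r)^4
    = 3.23016 + 3.47798 + 3.74480 + 4.03210 + 51.05712 = 65.54216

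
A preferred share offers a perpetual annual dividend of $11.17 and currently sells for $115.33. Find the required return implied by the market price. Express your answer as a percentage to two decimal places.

9.69%

P = C/r ⇒ r = C/P = $11.17/$115.33 = 0.096853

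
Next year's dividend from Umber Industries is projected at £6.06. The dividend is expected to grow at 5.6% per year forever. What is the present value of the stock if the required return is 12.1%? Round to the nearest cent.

Growing perpetuity: P = D₁ / (r − g) = £6.0600 / (0.121 − 0.056) = £93.23

£93.23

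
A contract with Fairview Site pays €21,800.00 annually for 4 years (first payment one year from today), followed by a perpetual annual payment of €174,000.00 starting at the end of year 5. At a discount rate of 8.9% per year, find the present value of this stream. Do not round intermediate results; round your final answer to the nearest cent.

PV of 4-year annuity: €21,800.00 × [1 − (1+0.089)^−4] / 0.089 = 70781.19277
Perpetuity value at year 4: €174,000.00 / 0.089 = 1955056.17978
PV of perpetuity: 1955056.17978 / (1+0.089)^4 = 1390105.37508
Total PV = 70781.19277 + 1390105.37508 = 1460886.56785

€1460886.57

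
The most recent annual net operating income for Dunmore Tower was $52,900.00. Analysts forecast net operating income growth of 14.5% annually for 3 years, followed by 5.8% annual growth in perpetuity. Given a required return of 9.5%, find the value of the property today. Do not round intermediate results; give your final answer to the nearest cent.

$1903112.11

D_1 = 60570.50000
D_2 = 69353.22250
D_3 = 79409.43976
Terminal value at year 3: TV = D_3×(1+g_2)/(r−g_2) = 84015.18727/0.037 = 2270680.73699
P_0 = D_1/(1+r)^1 + D_2/(1+r)^2 + D_3/(1+r)^3 + TV/(1+r)^3
    = 55315.52511 + 57841.34818 + 60482.50563 + 1729472.72855 = 1903112.10747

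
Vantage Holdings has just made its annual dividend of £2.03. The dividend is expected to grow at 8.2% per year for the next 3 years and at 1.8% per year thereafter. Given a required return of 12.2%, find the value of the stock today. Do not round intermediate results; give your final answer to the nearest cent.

£23.49

D_1 = 2.19646
D_2 = 2.37657
D_3 = 2.57145
Terminal value at year 3: TV = D_3×(1+g_2)/(r−g_2) = 2.61773/0.104 = 25.17052
P_0 = D_1/(1+r)^1 + D_2/(1+r)^2 + D_3/(1+r)^3 + TV/(1+r)^3
    = 1.95763 + 1.88784 + 1.82054 + 17.82025 = 23.48625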